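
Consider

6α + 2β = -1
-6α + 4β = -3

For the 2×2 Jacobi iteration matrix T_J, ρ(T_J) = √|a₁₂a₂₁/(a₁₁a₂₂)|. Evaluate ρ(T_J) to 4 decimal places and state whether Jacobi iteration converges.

a₁₂a₂₁/(a₁₁a₂₂) = (2)·(-6) / ((6)·(4)) = -0.500000
ρ = √|-0.500000| = √0.500000 = 0.7071
ρ < 1, so Jacobi converges

0.7071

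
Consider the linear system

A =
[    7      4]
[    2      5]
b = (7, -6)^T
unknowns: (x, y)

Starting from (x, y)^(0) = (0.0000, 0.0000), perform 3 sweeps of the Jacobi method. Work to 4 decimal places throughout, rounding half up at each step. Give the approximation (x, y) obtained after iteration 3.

Iteration 1:
  x = (7 - (4)·0.0000) / (7) = 1.0000
  y = (-6 - (2)·0.0000) / (5) = -1.2000
Iteration 2:
  x = (7 - (4)·-1.2000) / (7) = 1.6857
  y = (-6 - (2)·1.0000) / (5) = -1.6000
Iteration 3:
  x = (7 - (4)·-1.6000) / (7) = 1.9143
  y = (-6 - (2)·1.6857) / (5) = -1.8743

(1.9143, -1.8743)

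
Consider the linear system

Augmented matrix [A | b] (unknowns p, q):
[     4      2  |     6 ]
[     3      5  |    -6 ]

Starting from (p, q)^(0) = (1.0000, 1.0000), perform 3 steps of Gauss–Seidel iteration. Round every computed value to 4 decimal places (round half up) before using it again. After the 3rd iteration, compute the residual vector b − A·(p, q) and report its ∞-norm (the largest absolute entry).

Iteration 1:
  p = (6 - (2)·1.0000) / (4) = 1.0000
  q = (-6 - (3)·1.0000) / (5) = -1.8000
Iteration 2:
  p = (6 - (2)·-1.8000) / (4) = 2.4000
  q = (-6 - (3)·2.4000) / (5) = -2.6400
Iteration 3:
  p = (6 - (2)·-2.6400) / (4) = 2.8200
  q = (-6 - (3)·2.8200) / (5) = -2.8920
Residual b − A·x = (0.5040, 0.0000); ∞-norm = 0.5040

0.5040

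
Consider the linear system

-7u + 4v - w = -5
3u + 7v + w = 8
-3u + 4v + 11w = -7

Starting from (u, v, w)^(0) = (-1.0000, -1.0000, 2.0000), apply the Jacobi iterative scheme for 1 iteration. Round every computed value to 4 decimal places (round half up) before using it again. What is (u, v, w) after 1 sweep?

Iteration 1:
  u = (-5 - (4)·-1.0000 - (-1)·2.0000) / (-7) = -0.1429
  v = (8 - (3)·-1.0000 - (1)·2.0000) / (7) = 1.2857
  w = (-7 - (-3)·-1.0000 - (4)·-1.0000) / (11) = -0.5455

(-0.1429, 1.2857, -0.5455)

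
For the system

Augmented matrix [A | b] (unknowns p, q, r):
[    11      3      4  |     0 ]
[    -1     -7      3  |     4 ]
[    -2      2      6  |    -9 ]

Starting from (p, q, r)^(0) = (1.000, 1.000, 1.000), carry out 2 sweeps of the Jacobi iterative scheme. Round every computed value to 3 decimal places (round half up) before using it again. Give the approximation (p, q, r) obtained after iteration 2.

Iteration 1:
  p = (0 - (3)·1.000 - (4)·1.000) / (11) = -0.636
  q = (4 - (-1)·1.000 - (3)·1.000) / (-7) = -0.286
  r = (-9 - (-2)·1.000 - (2)·1.000) / (6) = -1.500
Iteration 2:
  p = (0 - (3)·-0.286 - (4)·-1.500) / (11) = 0.623
  q = (4 - (-1)·-0.636 - (3)·-1.500) / (-7) = -1.123
  r = (-9 - (-2)·-0.636 - (2)·-0.286) / (6) = -1.617

(0.623, -1.123, -1.617)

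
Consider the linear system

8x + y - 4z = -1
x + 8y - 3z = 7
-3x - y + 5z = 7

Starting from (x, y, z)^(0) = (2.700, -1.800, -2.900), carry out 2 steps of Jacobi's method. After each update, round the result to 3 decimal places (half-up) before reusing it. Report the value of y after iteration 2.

Iteration 1:
  x = (-1 - (1)·-1.800 - (-4)·-2.900) / (8) = -1.350
  y = (7 - (1)·2.700 - (-3)·-2.900) / (8) = -0.550
  z = (7 - (-3)·2.700 - (-1)·-1.800) / (5) = 2.660
Iteration 2:
  x = (-1 - (1)·-0.550 - (-4)·2.660) / (8) = 1.274
  y = (7 - (1)·-1.350 - (-3)·2.660) / (8) = 2.041
  z = (7 - (-3)·-1.350 - (-1)·-0.550) / (5) = 0.480

2.041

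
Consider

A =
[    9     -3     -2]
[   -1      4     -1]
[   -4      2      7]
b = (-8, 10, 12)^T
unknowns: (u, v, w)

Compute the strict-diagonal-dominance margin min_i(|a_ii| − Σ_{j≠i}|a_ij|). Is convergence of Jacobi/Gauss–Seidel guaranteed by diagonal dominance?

row 1: |9| − (3+2) = 4
row 2: |4| − (1+1) = 2
row 3: |7| − (4+2) = 1
minimum over rows = 1 → strictly diagonally dominant (convergence guaranteed)

1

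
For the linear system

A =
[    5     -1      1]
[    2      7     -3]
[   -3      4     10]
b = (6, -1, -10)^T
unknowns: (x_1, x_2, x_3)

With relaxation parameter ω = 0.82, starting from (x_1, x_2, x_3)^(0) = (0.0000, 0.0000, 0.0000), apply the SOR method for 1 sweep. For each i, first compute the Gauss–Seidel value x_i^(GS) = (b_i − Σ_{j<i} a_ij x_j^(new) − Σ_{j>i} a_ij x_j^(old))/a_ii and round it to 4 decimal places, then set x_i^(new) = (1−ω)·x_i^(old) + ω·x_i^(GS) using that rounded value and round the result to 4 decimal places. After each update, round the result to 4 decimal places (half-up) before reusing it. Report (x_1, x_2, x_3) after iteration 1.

Iteration 1:
  x_1: GS value = (6 - (-1)·0.0000 - (1)·0.0000) / (5) = 1.2000;  x_1 ← (1−ω)·0.0000 + ω·1.2000 = 0.9840
  x_2: GS value = (-1 - (2)·0.9840 - (-3)·0.0000) / (7) = -0.4240;  x_2 ← (1−ω)·0.0000 + ω·-0.4240 = -0.3477
  x_3: GS value = (-10 - (-3)·0.9840 - (4)·-0.3477) / (10) = -0.5657;  x_3 ← (1−ω)·0.0000 + ω·-0.5657 = -0.4639

(0.9840, -0.3477, -0.4639)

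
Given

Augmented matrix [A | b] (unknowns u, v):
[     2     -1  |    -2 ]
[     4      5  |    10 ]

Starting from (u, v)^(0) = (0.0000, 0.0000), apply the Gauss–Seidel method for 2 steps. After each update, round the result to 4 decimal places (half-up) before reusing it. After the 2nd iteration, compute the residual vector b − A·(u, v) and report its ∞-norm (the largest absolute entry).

Iteration 1:
  u = (-2 - (-1)·0.0000) / (2) = -1.0000
  v = (10 - (4)·-1.0000) / (5) = 2.8000
Iteration 2:
  u = (-2 - (-1)·2.8000) / (2) = 0.4000
  v = (10 - (4)·0.4000) / (5) = 1.6800
Residual b − A·x = (-1.1200, 0.0000); ∞-norm = 1.1200

1.1200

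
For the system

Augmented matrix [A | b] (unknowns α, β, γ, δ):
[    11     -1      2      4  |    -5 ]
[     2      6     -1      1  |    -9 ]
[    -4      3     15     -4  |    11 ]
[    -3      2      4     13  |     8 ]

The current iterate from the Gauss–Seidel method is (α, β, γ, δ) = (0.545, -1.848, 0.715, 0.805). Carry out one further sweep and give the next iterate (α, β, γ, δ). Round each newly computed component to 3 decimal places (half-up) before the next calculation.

One sweep:
  α = (-5 - (-1)·-1.848 - (2)·0.715 - (4)·0.805) / (11) = -1.045
  β = (-9 - (2)·-1.045 - (-1)·0.715 - (1)·0.805) / (6) = -1.167
  γ = (11 - (-4)·-1.045 - (3)·-1.167 - (-4)·0.805) / (15) = 0.903
  δ = (8 - (-3)·-1.045 - (2)·-1.167 - (4)·0.903) / (13) = 0.276

(-1.045, -1.167, 0.903, 0.276)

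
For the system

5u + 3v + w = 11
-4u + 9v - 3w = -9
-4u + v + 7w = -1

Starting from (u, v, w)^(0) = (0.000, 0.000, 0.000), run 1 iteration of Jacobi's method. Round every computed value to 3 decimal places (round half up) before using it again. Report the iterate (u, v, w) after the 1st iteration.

Iteration 1:
  u = (11 - (3)·0.000 - (1)·0.000) / (5) = 2.200
  v = (-9 - (-4)·0.000 - (-3)·0.000) / (9) = -1.000
  w = (-1 - (-4)·0.000 - (1)·0.000) / (7) = -0.143

(2.200, -1.000, -0.143)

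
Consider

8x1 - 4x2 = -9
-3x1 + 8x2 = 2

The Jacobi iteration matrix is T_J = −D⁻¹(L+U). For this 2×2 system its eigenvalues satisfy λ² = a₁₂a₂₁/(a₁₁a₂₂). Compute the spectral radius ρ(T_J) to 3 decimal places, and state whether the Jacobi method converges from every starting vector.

0.433

a₁₂a₂₁/(a₁₁a₂₂) = (-4)·(-3) / ((8)·(8)) = 0.187500
ρ = √|0.187500| = √0.187500 = 0.433
ρ < 1, so Jacobi converges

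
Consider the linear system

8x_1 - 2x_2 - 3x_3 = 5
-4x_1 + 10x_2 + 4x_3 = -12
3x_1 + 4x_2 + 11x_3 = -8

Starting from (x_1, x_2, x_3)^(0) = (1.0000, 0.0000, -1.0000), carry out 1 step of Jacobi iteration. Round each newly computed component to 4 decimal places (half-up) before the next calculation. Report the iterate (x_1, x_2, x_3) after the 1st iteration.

Iteration 1:
  x_1 = (5 - (-2)·0.0000 - (-3)·-1.0000) / (8) = 0.2500
  x_2 = (-12 - (-4)·1.0000 - (4)·-1.0000) / (10) = -0.4000
  x_3 = (-8 - (3)·1.0000 - (4)·0.0000) / (11) = -1.0000

(0.2500, -0.4000, -1.0000)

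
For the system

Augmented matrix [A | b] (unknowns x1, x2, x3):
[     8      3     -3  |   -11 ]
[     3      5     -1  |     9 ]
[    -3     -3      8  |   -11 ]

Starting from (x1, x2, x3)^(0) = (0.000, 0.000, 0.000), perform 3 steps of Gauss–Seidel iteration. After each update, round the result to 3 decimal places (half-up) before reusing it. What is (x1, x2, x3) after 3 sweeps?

(-3.029, 3.383, -1.242)

Iteration 1:
  x1 = (-11 - (3)·0.000 - (-3)·0.000) / (8) = -1.375
  x2 = (9 - (3)·-1.375 - (-1)·0.000) / (5) = 2.625
  x3 = (-11 - (-3)·-1.375 - (-3)·2.625) / (8) = -0.906
Iteration 2:
  x1 = (-11 - (3)·2.625 - (-3)·-0.906) / (8) = -2.699
  x2 = (9 - (3)·-2.699 - (-1)·-0.906) / (5) = 3.238
  x3 = (-11 - (-3)·-2.699 - (-3)·3.238) / (8) = -1.173
Iteration 3:
  x1 = (-11 - (3)·3.238 - (-3)·-1.173) / (8) = -3.029
  x2 = (9 - (3)·-3.029 - (-1)·-1.173) / (5) = 3.383
  x3 = (-11 - (-3)·-3.029 - (-3)·3.383) / (8) = -1.242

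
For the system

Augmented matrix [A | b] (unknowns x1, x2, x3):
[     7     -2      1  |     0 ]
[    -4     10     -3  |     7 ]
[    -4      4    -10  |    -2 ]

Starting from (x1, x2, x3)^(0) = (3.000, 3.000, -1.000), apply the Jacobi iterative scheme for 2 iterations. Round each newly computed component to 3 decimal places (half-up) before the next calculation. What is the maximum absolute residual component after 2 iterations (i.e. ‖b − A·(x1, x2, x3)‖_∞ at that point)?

1.564

Iteration 1:
  x1 = (0 - (-2)·3.000 - (1)·-1.000) / (7) = 1.000
  x2 = (7 - (-4)·3.000 - (-3)·-1.000) / (10) = 1.600
  x3 = (-2 - (-4)·3.000 - (4)·3.000) / (-10) = 0.200
Iteration 2:
  x1 = (0 - (-2)·1.600 - (1)·0.200) / (7) = 0.429
  x2 = (7 - (-4)·1.000 - (-3)·0.200) / (10) = 1.160
  x3 = (-2 - (-4)·1.000 - (4)·1.600) / (-10) = 0.440
Residual b − A·x = (-1.123, -1.564, -0.524); ∞-norm = 1.564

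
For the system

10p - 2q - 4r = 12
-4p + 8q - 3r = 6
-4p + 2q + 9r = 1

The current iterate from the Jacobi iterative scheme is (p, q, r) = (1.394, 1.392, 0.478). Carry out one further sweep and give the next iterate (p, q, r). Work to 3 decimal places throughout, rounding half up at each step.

(1.670, 1.626, 0.421)

One sweep:
  p = (12 - (-2)·1.392 - (-4)·0.478) / (10) = 1.670
  q = (6 - (-4)·1.394 - (-3)·0.478) / (8) = 1.626
  r = (1 - (-4)·1.394 - (2)·1.392) / (9) = 0.421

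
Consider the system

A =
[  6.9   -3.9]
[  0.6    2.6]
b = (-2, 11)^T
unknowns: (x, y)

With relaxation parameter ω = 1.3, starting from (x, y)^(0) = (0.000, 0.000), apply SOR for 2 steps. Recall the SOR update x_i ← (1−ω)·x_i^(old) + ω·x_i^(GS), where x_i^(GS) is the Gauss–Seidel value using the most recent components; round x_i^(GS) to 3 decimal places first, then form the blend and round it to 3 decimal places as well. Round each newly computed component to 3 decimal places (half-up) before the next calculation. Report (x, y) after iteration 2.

Iteration 1:
  x: GS value = (-2 - (-3.9)·0.000) / (6.9) = -0.290;  x ← (1−ω)·0.000 + ω·-0.290 = -0.377
  y: GS value = (11 - (0.6)·-0.377) / (2.6) = 4.318;  y ← (1−ω)·0.000 + ω·4.318 = 5.613
Iteration 2:
  x: GS value = (-2 - (-3.9)·5.613) / (6.9) = 2.883;  x ← (1−ω)·-0.377 + ω·2.883 = 3.861
  y: GS value = (11 - (0.6)·3.861) / (2.6) = 3.340;  y ← (1−ω)·5.613 + ω·3.340 = 2.658

(3.861, 2.658)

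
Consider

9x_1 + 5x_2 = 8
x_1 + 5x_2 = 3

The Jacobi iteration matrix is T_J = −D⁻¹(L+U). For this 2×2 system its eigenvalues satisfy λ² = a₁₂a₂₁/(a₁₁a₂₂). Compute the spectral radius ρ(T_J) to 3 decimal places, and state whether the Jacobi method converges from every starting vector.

a₁₂a₂₁/(a₁₁a₂₂) = (5)·(1) / ((9)·(5)) = 0.111111
ρ = √|0.111111| = √0.111111 = 0.333
ρ < 1, so Jacobi converges

0.333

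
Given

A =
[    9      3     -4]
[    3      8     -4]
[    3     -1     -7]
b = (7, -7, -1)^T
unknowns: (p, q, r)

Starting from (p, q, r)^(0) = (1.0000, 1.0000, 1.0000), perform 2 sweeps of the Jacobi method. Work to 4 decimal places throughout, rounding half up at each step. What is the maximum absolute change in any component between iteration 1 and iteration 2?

Iteration 1:
  p = (7 - (3)·1.0000 - (-4)·1.0000) / (9) = 0.8889
  q = (-7 - (3)·1.0000 - (-4)·1.0000) / (8) = -0.7500
  r = (-1 - (3)·1.0000 - (-1)·1.0000) / (-7) = 0.4286
Iteration 2:
  p = (7 - (3)·-0.7500 - (-4)·0.4286) / (9) = 1.2183
  q = (-7 - (3)·0.8889 - (-4)·0.4286) / (8) = -0.9940
  r = (-1 - (3)·0.8889 - (-1)·-0.7500) / (-7) = 0.6310
Change: (0.3294, -0.2440, 0.2024) → max |·| = 0.3294

0.3294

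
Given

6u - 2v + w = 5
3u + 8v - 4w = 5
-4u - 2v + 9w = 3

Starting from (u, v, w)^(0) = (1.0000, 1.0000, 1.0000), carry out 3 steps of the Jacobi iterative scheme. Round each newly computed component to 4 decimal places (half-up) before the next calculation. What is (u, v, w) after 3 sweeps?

Iteration 1:
  u = (5 - (-2)·1.0000 - (1)·1.0000) / (6) = 1.0000
  v = (5 - (3)·1.0000 - (-4)·1.0000) / (8) = 0.7500
  w = (3 - (-4)·1.0000 - (-2)·1.0000) / (9) = 1.0000
Iteration 2:
  u = (5 - (-2)·0.7500 - (1)·1.0000) / (6) = 0.9167
  v = (5 - (3)·1.0000 - (-4)·1.0000) / (8) = 0.7500
  w = (3 - (-4)·1.0000 - (-2)·0.7500) / (9) = 0.9444
Iteration 3:
  u = (5 - (-2)·0.7500 - (1)·0.9444) / (6) = 0.9259
  v = (5 - (3)·0.9167 - (-4)·0.9444) / (8) = 0.7534
  w = (3 - (-4)·0.9167 - (-2)·0.7500) / (9) = 0.9074

(0.9259, 0.7534, 0.9074)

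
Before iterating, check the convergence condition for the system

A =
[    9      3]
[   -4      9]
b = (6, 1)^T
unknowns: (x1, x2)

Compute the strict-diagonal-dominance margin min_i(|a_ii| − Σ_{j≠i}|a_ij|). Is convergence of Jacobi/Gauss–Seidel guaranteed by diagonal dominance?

5

row 1: |9| − (3) = 6
row 2: |9| − (4) = 5
minimum over rows = 5 → strictly diagonally dominant (convergence guaranteed)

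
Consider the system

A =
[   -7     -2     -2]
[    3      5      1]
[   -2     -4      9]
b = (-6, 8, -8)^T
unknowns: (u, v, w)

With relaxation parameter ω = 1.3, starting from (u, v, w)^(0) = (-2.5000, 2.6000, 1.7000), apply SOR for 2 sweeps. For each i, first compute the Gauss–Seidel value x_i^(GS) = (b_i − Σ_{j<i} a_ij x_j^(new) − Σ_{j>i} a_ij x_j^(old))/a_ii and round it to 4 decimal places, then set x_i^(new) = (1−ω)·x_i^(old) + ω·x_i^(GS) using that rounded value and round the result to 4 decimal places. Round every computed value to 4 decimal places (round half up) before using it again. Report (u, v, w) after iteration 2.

Iteration 1:
  u: GS value = (-6 - (-2)·2.6000 - (-2)·1.7000) / (-7) = -0.3714;  u ← (1−ω)·-2.5000 + ω·-0.3714 = 0.2672
  v: GS value = (8 - (3)·0.2672 - (1)·1.7000) / (5) = 1.0997;  v ← (1−ω)·2.6000 + ω·1.0997 = 0.6496
  w: GS value = (-8 - (-2)·0.2672 - (-4)·0.6496) / (9) = -0.5408;  w ← (1−ω)·1.7000 + ω·-0.5408 = -1.2130
Iteration 2:
  u: GS value = (-6 - (-2)·0.6496 - (-2)·-1.2130) / (-7) = 1.0181;  u ← (1−ω)·0.2672 + ω·1.0181 = 1.2434
  v: GS value = (8 - (3)·1.2434 - (1)·-1.2130) / (5) = 1.0966;  v ← (1−ω)·0.6496 + ω·1.0966 = 1.2307
  w: GS value = (-8 - (-2)·1.2434 - (-4)·1.2307) / (9) = -0.0656;  w ← (1−ω)·-1.2130 + ω·-0.0656 = 0.2786

(1.2434, 1.2307, 0.2786)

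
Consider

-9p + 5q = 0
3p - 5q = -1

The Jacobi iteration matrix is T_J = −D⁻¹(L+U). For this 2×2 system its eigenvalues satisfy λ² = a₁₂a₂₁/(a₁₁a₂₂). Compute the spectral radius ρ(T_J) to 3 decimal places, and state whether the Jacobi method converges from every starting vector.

0.577

a₁₂a₂₁/(a₁₁a₂₂) = (5)·(3) / ((-9)·(-5)) = 0.333333
ρ = √|0.333333| = √0.333333 = 0.577
ρ < 1, so Jacobi converges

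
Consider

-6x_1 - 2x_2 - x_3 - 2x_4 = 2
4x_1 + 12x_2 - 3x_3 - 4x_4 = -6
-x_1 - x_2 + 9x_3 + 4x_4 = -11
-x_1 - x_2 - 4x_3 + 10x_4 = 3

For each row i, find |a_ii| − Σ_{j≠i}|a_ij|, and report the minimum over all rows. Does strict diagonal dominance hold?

row 1: |-6| − (2+1+2) = 1
row 2: |12| − (4+3+4) = 1
row 3: |9| − (1+1+4) = 3
row 4: |10| − (1+1+4) = 4
minimum over rows = 1 → strictly diagonally dominant (convergence guaranteed)

1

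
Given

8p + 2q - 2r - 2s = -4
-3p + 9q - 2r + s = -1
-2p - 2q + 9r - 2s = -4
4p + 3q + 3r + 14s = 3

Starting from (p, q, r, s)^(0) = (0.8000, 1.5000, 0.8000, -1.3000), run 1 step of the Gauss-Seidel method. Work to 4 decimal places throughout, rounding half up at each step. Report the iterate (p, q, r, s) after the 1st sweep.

(-1.0000, -0.1222, -0.9827, 0.7368)

Iteration 1:
  p = (-4 - (2)·1.5000 - (-2)·0.8000 - (-2)·-1.3000) / (8) = -1.0000
  q = (-1 - (-3)·-1.0000 - (-2)·0.8000 - (1)·-1.3000) / (9) = -0.1222
  r = (-4 - (-2)·-1.0000 - (-2)·-0.1222 - (-2)·-1.3000) / (9) = -0.9827
  s = (3 - (4)·-1.0000 - (3)·-0.1222 - (3)·-0.9827) / (14) = 0.7368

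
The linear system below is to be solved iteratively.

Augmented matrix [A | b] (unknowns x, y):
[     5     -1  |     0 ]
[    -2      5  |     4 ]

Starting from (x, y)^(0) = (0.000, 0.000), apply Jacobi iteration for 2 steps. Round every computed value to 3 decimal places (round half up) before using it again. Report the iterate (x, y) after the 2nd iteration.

(0.160, 0.800)

Iteration 1:
  x = (0 - (-1)·0.000) / (5) = 0.000
  y = (4 - (-2)·0.000) / (5) = 0.800
Iteration 2:
  x = (0 - (-1)·0.800) / (5) = 0.160
  y = (4 - (-2)·0.000) / (5) = 0.800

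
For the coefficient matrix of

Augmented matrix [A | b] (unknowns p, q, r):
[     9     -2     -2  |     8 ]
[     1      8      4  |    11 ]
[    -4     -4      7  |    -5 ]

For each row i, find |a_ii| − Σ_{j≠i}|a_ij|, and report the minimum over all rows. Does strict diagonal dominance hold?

row 1: |9| − (2+2) = 5
row 2: |8| − (1+4) = 3
row 3: |7| − (4+4) = -1
minimum over rows = -1 → not strictly diagonally dominant

-1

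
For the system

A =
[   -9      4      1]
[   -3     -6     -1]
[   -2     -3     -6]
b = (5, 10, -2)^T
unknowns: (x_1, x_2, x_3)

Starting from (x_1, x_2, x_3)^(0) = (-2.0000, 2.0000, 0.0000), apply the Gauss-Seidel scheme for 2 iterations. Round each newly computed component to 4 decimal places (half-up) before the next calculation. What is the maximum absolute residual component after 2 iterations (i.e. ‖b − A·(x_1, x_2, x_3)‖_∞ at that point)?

2.6210

Iteration 1:
  x_1 = (5 - (4)·2.0000 - (1)·0.0000) / (-9) = 0.3333
  x_2 = (10 - (-3)·0.3333 - (-1)·0.0000) / (-6) = -1.8333
  x_3 = (-2 - (-2)·0.3333 - (-3)·-1.8333) / (-6) = 1.1389
Iteration 2:
  x_1 = (5 - (4)·-1.8333 - (1)·1.1389) / (-9) = -1.2438
  x_2 = (10 - (-3)·-1.2438 - (-1)·1.1389) / (-6) = -1.2346
  x_3 = (-2 - (-2)·-1.2438 - (-3)·-1.2346) / (-6) = 1.3652
Residual b − A·x = (-2.6210, 0.2262, -0.0002); ∞-norm = 2.6210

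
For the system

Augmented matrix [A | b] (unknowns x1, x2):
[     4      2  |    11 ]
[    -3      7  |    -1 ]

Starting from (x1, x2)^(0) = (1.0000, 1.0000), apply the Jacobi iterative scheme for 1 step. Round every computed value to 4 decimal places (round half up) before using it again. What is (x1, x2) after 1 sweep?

(2.2500, 0.2857)

Iteration 1:
  x1 = (11 - (2)·1.0000) / (4) = 2.2500
  x2 = (-1 - (-3)·1.0000) / (7) = 0.2857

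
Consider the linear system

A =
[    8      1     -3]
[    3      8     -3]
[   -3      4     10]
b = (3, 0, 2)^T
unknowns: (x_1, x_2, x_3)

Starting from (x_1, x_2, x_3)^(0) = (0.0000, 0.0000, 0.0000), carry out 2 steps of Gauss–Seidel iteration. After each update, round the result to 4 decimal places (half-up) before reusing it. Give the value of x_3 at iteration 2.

Iteration 1:
  x_1 = (3 - (1)·0.0000 - (-3)·0.0000) / (8) = 0.3750
  x_2 = (0 - (3)·0.3750 - (-3)·0.0000) / (8) = -0.1406
  x_3 = (2 - (-3)·0.3750 - (4)·-0.1406) / (10) = 0.3687
Iteration 2:
  x_1 = (3 - (1)·-0.1406 - (-3)·0.3687) / (8) = 0.5308
  x_2 = (0 - (3)·0.5308 - (-3)·0.3687) / (8) = -0.0608
  x_3 = (2 - (-3)·0.5308 - (4)·-0.0608) / (10) = 0.3836

0.3836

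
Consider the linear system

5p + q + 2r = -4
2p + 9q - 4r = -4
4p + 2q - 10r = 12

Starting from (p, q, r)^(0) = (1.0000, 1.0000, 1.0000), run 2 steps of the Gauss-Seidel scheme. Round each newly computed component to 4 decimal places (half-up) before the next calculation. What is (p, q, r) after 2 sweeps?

(-0.1831, -1.1583, -1.5049)

Iteration 1:
  p = (-4 - (1)·1.0000 - (2)·1.0000) / (5) = -1.4000
  q = (-4 - (2)·-1.4000 - (-4)·1.0000) / (9) = 0.3111
  r = (12 - (4)·-1.4000 - (2)·0.3111) / (-10) = -1.6978
Iteration 2:
  p = (-4 - (1)·0.3111 - (2)·-1.6978) / (5) = -0.1831
  q = (-4 - (2)·-0.1831 - (-4)·-1.6978) / (9) = -1.1583
  r = (12 - (4)·-0.1831 - (2)·-1.1583) / (-10) = -1.5049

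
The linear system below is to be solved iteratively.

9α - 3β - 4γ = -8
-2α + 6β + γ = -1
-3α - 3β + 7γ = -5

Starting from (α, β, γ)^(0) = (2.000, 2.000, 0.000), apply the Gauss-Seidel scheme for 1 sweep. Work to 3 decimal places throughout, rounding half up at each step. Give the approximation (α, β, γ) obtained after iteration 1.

Iteration 1:
  α = (-8 - (-3)·2.000 - (-4)·0.000) / (9) = -0.222
  β = (-1 - (-2)·-0.222 - (1)·0.000) / (6) = -0.241
  γ = (-5 - (-3)·-0.222 - (-3)·-0.241) / (7) = -0.913

(-0.222, -0.241, -0.913)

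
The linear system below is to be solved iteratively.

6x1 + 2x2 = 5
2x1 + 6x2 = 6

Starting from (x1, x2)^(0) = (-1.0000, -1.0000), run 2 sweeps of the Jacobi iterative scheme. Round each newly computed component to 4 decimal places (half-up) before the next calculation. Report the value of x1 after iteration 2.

0.3889

Iteration 1:
  x1 = (5 - (2)·-1.0000) / (6) = 1.1667
  x2 = (6 - (2)·-1.0000) / (6) = 1.3333
Iteration 2:
  x1 = (5 - (2)·1.3333) / (6) = 0.3889
  x2 = (6 - (2)·1.1667) / (6) = 0.6111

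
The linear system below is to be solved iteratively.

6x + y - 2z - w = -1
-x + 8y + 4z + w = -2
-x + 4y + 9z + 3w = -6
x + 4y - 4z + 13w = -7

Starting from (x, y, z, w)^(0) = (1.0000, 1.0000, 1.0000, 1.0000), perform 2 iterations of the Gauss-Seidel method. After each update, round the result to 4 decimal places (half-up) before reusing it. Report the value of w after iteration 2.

Iteration 1:
  x = (-1 - (1)·1.0000 - (-2)·1.0000 - (-1)·1.0000) / (6) = 0.1667
  y = (-2 - (-1)·0.1667 - (4)·1.0000 - (1)·1.0000) / (8) = -0.8542
  z = (-6 - (-1)·0.1667 - (4)·-0.8542 - (3)·1.0000) / (9) = -0.6018
  w = (-7 - (1)·0.1667 - (4)·-0.8542 - (-4)·-0.6018) / (13) = -0.4736
Iteration 2:
  x = (-1 - (1)·-0.8542 - (-2)·-0.6018 - (-1)·-0.4736) / (6) = -0.3038
  y = (-2 - (-1)·-0.3038 - (4)·-0.6018 - (1)·-0.4736) / (8) = 0.0721
  z = (-6 - (-1)·-0.3038 - (4)·0.0721 - (3)·-0.4736) / (9) = -0.5746
  w = (-7 - (1)·-0.3038 - (4)·0.0721 - (-4)·-0.5746) / (13) = -0.7141

-0.7141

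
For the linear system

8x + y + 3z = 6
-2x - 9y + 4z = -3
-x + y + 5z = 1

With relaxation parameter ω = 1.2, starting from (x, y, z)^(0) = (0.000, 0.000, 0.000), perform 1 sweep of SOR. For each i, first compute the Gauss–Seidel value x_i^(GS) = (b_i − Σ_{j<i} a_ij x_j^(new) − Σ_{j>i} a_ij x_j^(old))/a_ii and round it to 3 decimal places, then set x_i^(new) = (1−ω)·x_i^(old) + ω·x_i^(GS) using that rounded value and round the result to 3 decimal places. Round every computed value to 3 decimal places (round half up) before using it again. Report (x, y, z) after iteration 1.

(0.900, 0.160, 0.418)

Iteration 1:
  x: GS value = (6 - (1)·0.000 - (3)·0.000) / (8) = 0.750;  x ← (1−ω)·0.000 + ω·0.750 = 0.900
  y: GS value = (-3 - (-2)·0.900 - (4)·0.000) / (-9) = 0.133;  y ← (1−ω)·0.000 + ω·0.133 = 0.160
  z: GS value = (1 - (-1)·0.900 - (1)·0.160) / (5) = 0.348;  z ← (1−ω)·0.000 + ω·0.348 = 0.418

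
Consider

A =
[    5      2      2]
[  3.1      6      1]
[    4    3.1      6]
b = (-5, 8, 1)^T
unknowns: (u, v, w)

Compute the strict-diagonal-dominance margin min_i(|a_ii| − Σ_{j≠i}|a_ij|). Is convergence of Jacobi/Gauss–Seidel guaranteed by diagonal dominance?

-1.1

row 1: |5| − (2+2) = 1
row 2: |6| − (3.1+1) = 1.9
row 3: |6| − (4+3.1) = -1.1
minimum over rows = -1.1 → not strictly diagonally dominant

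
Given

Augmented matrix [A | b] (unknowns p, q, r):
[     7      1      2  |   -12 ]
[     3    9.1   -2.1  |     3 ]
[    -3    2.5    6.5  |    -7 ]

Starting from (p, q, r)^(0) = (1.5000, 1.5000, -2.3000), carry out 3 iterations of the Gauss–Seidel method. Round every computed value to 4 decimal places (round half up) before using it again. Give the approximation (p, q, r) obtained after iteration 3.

Iteration 1:
  p = (-12 - (1)·1.5000 - (2)·-2.3000) / (7) = -1.2714
  q = (3 - (3)·-1.2714 - (-2.1)·-2.3000) / (9.1) = 0.2180
  r = (-7 - (-3)·-1.2714 - (2.5)·0.2180) / (6.5) = -1.7476
Iteration 2:
  p = (-12 - (1)·0.2180 - (2)·-1.7476) / (7) = -1.2461
  q = (3 - (3)·-1.2461 - (-2.1)·-1.7476) / (9.1) = 0.3372
  r = (-7 - (-3)·-1.2461 - (2.5)·0.3372) / (6.5) = -1.7817
Iteration 3:
  p = (-12 - (1)·0.3372 - (2)·-1.7817) / (7) = -1.2534
  q = (3 - (3)·-1.2534 - (-2.1)·-1.7817) / (9.1) = 0.3317
  r = (-7 - (-3)·-1.2534 - (2.5)·0.3317) / (6.5) = -1.7830

(-1.2534, 0.3317, -1.7830)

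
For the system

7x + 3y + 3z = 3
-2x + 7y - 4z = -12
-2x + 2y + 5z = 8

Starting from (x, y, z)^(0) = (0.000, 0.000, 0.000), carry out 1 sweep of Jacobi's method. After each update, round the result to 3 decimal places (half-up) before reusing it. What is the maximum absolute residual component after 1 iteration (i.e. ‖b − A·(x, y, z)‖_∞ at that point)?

Iteration 1:
  x = (3 - (3)·0.000 - (3)·0.000) / (7) = 0.429
  y = (-12 - (-2)·0.000 - (-4)·0.000) / (7) = -1.714
  z = (8 - (-2)·0.000 - (2)·0.000) / (5) = 1.600
Residual b − A·x = (0.339, 7.256, 4.286); ∞-norm = 7.256

7.256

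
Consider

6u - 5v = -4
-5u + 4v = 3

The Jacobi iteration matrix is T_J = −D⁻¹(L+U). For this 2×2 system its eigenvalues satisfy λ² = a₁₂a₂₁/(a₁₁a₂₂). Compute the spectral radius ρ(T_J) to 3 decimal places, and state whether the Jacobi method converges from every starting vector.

1.021

a₁₂a₂₁/(a₁₁a₂₂) = (-5)·(-5) / ((6)·(4)) = 1.041667
ρ = √|1.041667| = √1.041667 = 1.021
ρ > 1, so Jacobi diverges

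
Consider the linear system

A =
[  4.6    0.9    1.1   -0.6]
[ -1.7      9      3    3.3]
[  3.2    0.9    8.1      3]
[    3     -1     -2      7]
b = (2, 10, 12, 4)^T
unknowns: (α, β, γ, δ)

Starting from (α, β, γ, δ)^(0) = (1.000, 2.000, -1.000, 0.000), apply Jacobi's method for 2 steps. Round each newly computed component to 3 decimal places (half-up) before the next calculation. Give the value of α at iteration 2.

Iteration 1:
  α = (2 - (0.9)·2.000 - (1.1)·-1.000 - (-0.6)·0.000) / (4.6) = 0.283
  β = (10 - (-1.7)·1.000 - (3)·-1.000 - (3.3)·0.000) / (9) = 1.633
  γ = (12 - (3.2)·1.000 - (0.9)·2.000 - (3)·0.000) / (8.1) = 0.864
  δ = (4 - (3)·1.000 - (-1)·2.000 - (-2)·-1.000) / (7) = 0.143
Iteration 2:
  α = (2 - (0.9)·1.633 - (1.1)·0.864 - (-0.6)·0.143) / (4.6) = -0.073
  β = (10 - (-1.7)·0.283 - (3)·0.864 - (3.3)·0.143) / (9) = 0.824
  γ = (12 - (3.2)·0.283 - (0.9)·1.633 - (3)·0.143) / (8.1) = 1.135
  δ = (4 - (3)·0.283 - (-1)·1.633 - (-2)·0.864) / (7) = 0.930

-0.073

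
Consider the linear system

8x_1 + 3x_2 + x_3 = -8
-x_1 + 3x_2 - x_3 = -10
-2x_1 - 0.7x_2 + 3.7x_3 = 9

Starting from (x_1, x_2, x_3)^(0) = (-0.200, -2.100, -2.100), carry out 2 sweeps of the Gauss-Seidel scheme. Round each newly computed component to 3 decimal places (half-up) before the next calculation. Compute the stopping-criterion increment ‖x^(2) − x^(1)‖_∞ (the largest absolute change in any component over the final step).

Iteration 1:
  x_1 = (-8 - (3)·-2.100 - (1)·-2.100) / (8) = 0.050
  x_2 = (-10 - (-1)·0.050 - (-1)·-2.100) / (3) = -4.017
  x_3 = (9 - (-2)·0.050 - (-0.7)·-4.017) / (3.7) = 1.699
Iteration 2:
  x_1 = (-8 - (3)·-4.017 - (1)·1.699) / (8) = 0.294
  x_2 = (-10 - (-1)·0.294 - (-1)·1.699) / (3) = -2.669
  x_3 = (9 - (-2)·0.294 - (-0.7)·-2.669) / (3.7) = 2.086
Change: (0.244, 1.348, 0.387) → max |·| = 1.348

1.348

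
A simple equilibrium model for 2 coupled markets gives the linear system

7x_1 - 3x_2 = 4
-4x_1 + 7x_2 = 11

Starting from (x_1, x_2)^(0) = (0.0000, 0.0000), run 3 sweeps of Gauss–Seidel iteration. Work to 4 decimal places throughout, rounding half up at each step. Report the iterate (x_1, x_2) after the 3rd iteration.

Iteration 1:
  x_1 = (4 - (-3)·0.0000) / (7) = 0.5714
  x_2 = (11 - (-4)·0.5714) / (7) = 1.8979
Iteration 2:
  x_1 = (4 - (-3)·1.8979) / (7) = 1.3848
  x_2 = (11 - (-4)·1.3848) / (7) = 2.3627
Iteration 3:
  x_1 = (4 - (-3)·2.3627) / (7) = 1.5840
  x_2 = (11 - (-4)·1.5840) / (7) = 2.4766

(1.5840, 2.4766)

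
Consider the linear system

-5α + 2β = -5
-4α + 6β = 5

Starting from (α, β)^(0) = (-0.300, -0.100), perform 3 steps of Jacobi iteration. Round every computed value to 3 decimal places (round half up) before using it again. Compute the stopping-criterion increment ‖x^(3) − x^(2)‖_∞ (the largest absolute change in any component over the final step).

0.336

Iteration 1:
  α = (-5 - (2)·-0.100) / (-5) = 0.960
  β = (5 - (-4)·-0.300) / (6) = 0.633
Iteration 2:
  α = (-5 - (2)·0.633) / (-5) = 1.253
  β = (5 - (-4)·0.960) / (6) = 1.473
Iteration 3:
  α = (-5 - (2)·1.473) / (-5) = 1.589
  β = (5 - (-4)·1.253) / (6) = 1.669
Change: (0.336, 0.196) → max |·| = 0.336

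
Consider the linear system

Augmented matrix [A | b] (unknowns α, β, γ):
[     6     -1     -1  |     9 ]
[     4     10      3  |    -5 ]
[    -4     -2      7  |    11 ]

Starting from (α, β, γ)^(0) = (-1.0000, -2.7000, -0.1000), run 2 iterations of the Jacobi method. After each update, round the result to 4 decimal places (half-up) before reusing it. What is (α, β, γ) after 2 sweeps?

Iteration 1:
  α = (9 - (-1)·-2.7000 - (-1)·-0.1000) / (6) = 1.0333
  β = (-5 - (4)·-1.0000 - (3)·-0.1000) / (10) = -0.0700
  γ = (11 - (-4)·-1.0000 - (-2)·-2.7000) / (7) = 0.2286
Iteration 2:
  α = (9 - (-1)·-0.0700 - (-1)·0.2286) / (6) = 1.5264
  β = (-5 - (4)·1.0333 - (3)·0.2286) / (10) = -0.9819
  γ = (11 - (-4)·1.0333 - (-2)·-0.0700) / (7) = 2.1419

(1.5264, -0.9819, 2.1419)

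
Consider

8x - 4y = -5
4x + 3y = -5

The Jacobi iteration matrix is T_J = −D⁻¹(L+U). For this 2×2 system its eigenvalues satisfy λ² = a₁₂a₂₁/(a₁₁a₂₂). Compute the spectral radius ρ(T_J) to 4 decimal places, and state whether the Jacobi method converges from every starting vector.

0.8165

a₁₂a₂₁/(a₁₁a₂₂) = (-4)·(4) / ((8)·(3)) = -0.666667
ρ = √|-0.666667| = √0.666667 = 0.8165
ρ < 1, so Jacobi converges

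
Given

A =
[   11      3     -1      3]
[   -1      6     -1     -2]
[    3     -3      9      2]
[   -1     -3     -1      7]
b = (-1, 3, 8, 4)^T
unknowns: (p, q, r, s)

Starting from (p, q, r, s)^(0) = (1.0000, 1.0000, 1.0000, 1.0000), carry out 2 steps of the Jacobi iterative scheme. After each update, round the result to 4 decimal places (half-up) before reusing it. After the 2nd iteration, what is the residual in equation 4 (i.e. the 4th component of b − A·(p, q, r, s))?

Iteration 1:
  p = (-1 - (3)·1.0000 - (-1)·1.0000 - (3)·1.0000) / (11) = -0.5455
  q = (3 - (-1)·1.0000 - (-1)·1.0000 - (-2)·1.0000) / (6) = 1.1667
  r = (8 - (3)·1.0000 - (-3)·1.0000 - (2)·1.0000) / (9) = 0.6667
  s = (4 - (-1)·1.0000 - (-3)·1.0000 - (-1)·1.0000) / (7) = 1.2857
Iteration 2:
  p = (-1 - (3)·1.1667 - (-1)·0.6667 - (3)·1.2857) / (11) = -0.6991
  q = (3 - (-1)·-0.5455 - (-1)·0.6667 - (-2)·1.2857) / (6) = 0.9488
  r = (8 - (3)·-0.5455 - (-3)·1.1667 - (2)·1.2857) / (9) = 1.1739
  s = (4 - (-1)·-0.5455 - (-3)·1.1667 - (-1)·0.6667) / (7) = 1.0888
Residual b − A·x = (1.7512, -0.0404, 0.2010, -0.3004)

-0.3004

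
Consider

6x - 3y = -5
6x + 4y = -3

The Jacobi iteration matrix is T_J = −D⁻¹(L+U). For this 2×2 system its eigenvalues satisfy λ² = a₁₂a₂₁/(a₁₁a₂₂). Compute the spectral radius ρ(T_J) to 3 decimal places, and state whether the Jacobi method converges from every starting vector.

a₁₂a₂₁/(a₁₁a₂₂) = (-3)·(6) / ((6)·(4)) = -0.750000
ρ = √|-0.750000| = √0.750000 = 0.866
ρ < 1, so Jacobi converges

0.866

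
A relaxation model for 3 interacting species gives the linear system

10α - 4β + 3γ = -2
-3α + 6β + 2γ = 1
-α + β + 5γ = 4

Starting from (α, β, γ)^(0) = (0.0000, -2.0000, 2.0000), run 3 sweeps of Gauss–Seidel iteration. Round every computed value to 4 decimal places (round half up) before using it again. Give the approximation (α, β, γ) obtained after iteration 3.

(-0.6369, -0.3924, 0.7511)

Iteration 1:
  α = (-2 - (-4)·-2.0000 - (3)·2.0000) / (10) = -1.6000
  β = (1 - (-3)·-1.6000 - (2)·2.0000) / (6) = -1.3000
  γ = (4 - (-1)·-1.6000 - (1)·-1.3000) / (5) = 0.7400
Iteration 2:
  α = (-2 - (-4)·-1.3000 - (3)·0.7400) / (10) = -0.9420
  β = (1 - (-3)·-0.9420 - (2)·0.7400) / (6) = -0.5510
  γ = (4 - (-1)·-0.9420 - (1)·-0.5510) / (5) = 0.7218
Iteration 3:
  α = (-2 - (-4)·-0.5510 - (3)·0.7218) / (10) = -0.6369
  β = (1 - (-3)·-0.6369 - (2)·0.7218) / (6) = -0.3924
  γ = (4 - (-1)·-0.6369 - (1)·-0.3924) / (5) = 0.7511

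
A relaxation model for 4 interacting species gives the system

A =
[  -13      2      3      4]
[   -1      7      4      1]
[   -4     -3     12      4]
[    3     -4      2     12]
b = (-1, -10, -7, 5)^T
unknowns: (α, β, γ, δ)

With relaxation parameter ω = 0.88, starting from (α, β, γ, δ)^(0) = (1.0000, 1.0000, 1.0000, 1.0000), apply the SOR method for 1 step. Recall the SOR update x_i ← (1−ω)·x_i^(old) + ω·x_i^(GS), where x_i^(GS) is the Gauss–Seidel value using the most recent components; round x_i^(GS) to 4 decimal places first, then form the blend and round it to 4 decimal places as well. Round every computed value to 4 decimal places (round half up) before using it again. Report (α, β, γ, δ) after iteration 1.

(0.7969, -1.6655, -0.8193, -0.0571)

Iteration 1:
  α: GS value = (-1 - (2)·1.0000 - (3)·1.0000 - (4)·1.0000) / (-13) = 0.7692;  α ← (1−ω)·1.0000 + ω·0.7692 = 0.7969
  β: GS value = (-10 - (-1)·0.7969 - (4)·1.0000 - (1)·1.0000) / (7) = -2.0290;  β ← (1−ω)·1.0000 + ω·-2.0290 = -1.6655
  γ: GS value = (-7 - (-4)·0.7969 - (-3)·-1.6655 - (4)·1.0000) / (12) = -1.0674;  γ ← (1−ω)·1.0000 + ω·-1.0674 = -0.8193
  δ: GS value = (5 - (3)·0.7969 - (-4)·-1.6655 - (2)·-0.8193) / (12) = -0.2012;  δ ← (1−ω)·1.0000 + ω·-0.2012 = -0.0571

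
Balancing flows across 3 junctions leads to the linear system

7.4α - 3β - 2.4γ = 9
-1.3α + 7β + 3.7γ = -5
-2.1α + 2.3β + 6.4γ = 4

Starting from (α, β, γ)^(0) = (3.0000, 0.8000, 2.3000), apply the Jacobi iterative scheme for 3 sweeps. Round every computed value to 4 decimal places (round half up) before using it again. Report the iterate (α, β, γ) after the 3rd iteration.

(1.4215, -1.4998, 1.3373)

Iteration 1:
  α = (9 - (-3)·0.8000 - (-2.4)·2.3000) / (7.4) = 2.2865
  β = (-5 - (-1.3)·3.0000 - (3.7)·2.3000) / (7) = -1.3729
  γ = (4 - (-2.1)·3.0000 - (2.3)·0.8000) / (6.4) = 1.3219
Iteration 2:
  α = (9 - (-3)·-1.3729 - (-2.4)·1.3219) / (7.4) = 1.0884
  β = (-5 - (-1.3)·2.2865 - (3.7)·1.3219) / (7) = -0.9884
  γ = (4 - (-2.1)·2.2865 - (2.3)·-1.3729) / (6.4) = 1.8686
Iteration 3:
  α = (9 - (-3)·-0.9884 - (-2.4)·1.8686) / (7.4) = 1.4215
  β = (-5 - (-1.3)·1.0884 - (3.7)·1.8686) / (7) = -1.4998
  γ = (4 - (-2.1)·1.0884 - (2.3)·-0.9884) / (6.4) = 1.3373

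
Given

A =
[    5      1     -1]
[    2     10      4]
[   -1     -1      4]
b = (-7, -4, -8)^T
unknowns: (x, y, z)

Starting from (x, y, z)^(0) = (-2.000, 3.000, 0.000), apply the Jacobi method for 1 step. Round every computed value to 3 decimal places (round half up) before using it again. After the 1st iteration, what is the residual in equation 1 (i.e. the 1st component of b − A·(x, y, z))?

Iteration 1:
  x = (-7 - (1)·3.000 - (-1)·0.000) / (5) = -2.000
  y = (-4 - (2)·-2.000 - (4)·0.000) / (10) = 0.000
  z = (-8 - (-1)·-2.000 - (-1)·3.000) / (4) = -1.750
Residual b − A·x = (1.250, 7.000, -3.000)

1.250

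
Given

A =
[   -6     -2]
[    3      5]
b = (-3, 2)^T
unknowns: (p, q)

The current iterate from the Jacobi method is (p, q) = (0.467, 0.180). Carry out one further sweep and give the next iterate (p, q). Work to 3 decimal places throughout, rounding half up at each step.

(0.440, 0.120)

One sweep:
  p = (-3 - (-2)·0.180) / (-6) = 0.440
  q = (2 - (3)·0.467) / (5) = 0.120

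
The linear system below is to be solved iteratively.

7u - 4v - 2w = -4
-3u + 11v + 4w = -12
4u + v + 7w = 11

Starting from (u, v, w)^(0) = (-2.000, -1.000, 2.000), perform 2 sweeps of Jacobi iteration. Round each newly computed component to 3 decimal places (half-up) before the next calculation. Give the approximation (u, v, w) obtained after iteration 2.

Iteration 1:
  u = (-4 - (-4)·-1.000 - (-2)·2.000) / (7) = -0.571
  v = (-12 - (-3)·-2.000 - (4)·2.000) / (11) = -2.364
  w = (11 - (4)·-2.000 - (1)·-1.000) / (7) = 2.857
Iteration 2:
  u = (-4 - (-4)·-2.364 - (-2)·2.857) / (7) = -1.106
  v = (-12 - (-3)·-0.571 - (4)·2.857) / (11) = -2.286
  w = (11 - (4)·-0.571 - (1)·-2.364) / (7) = 2.235

(-1.106, -2.286, 2.235)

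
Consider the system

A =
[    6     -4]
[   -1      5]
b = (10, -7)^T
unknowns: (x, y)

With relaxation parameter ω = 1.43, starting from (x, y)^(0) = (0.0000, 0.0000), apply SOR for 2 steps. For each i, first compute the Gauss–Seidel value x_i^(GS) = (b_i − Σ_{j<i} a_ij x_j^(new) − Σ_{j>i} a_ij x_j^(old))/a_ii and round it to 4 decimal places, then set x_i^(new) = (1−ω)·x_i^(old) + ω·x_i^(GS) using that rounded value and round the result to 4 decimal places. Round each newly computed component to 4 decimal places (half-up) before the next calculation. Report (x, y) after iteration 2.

(0.0998, -1.4057)

Iteration 1:
  x: GS value = (10 - (-4)·0.0000) / (6) = 1.6667;  x ← (1−ω)·0.0000 + ω·1.6667 = 2.3834
  y: GS value = (-7 - (-1)·2.3834) / (5) = -0.9233;  y ← (1−ω)·0.0000 + ω·-0.9233 = -1.3203
Iteration 2:
  x: GS value = (10 - (-4)·-1.3203) / (6) = 0.7865;  x ← (1−ω)·2.3834 + ω·0.7865 = 0.0998
  y: GS value = (-7 - (-1)·0.0998) / (5) = -1.3800;  y ← (1−ω)·-1.3203 + ω·-1.3800 = -1.4057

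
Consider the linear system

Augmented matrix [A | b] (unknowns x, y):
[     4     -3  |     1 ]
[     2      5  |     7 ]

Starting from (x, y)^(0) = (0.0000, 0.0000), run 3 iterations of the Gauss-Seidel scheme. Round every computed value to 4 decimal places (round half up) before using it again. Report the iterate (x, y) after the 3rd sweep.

Iteration 1:
  x = (1 - (-3)·0.0000) / (4) = 0.2500
  y = (7 - (2)·0.2500) / (5) = 1.3000
Iteration 2:
  x = (1 - (-3)·1.3000) / (4) = 1.2250
  y = (7 - (2)·1.2250) / (5) = 0.9100
Iteration 3:
  x = (1 - (-3)·0.9100) / (4) = 0.9325
  y = (7 - (2)·0.9325) / (5) = 1.0270

(0.9325, 1.0270)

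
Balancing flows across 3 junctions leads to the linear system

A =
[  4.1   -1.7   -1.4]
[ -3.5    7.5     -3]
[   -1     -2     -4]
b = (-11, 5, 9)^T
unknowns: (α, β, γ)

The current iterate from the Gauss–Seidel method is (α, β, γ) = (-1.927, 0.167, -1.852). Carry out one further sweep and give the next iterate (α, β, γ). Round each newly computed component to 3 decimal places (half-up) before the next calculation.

(-3.246, -1.589, -0.644)

One sweep:
  α = (-11 - (-1.7)·0.167 - (-1.4)·-1.852) / (4.1) = -3.246
  β = (5 - (-3.5)·-3.246 - (-3)·-1.852) / (7.5) = -1.589
  γ = (9 - (-1)·-3.246 - (-2)·-1.589) / (-4) = -0.644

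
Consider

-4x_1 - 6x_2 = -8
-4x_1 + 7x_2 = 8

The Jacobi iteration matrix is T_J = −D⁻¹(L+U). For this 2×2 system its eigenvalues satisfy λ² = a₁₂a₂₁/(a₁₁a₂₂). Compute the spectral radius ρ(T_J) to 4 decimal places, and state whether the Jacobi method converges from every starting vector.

0.9258

a₁₂a₂₁/(a₁₁a₂₂) = (-6)·(-4) / ((-4)·(7)) = -0.857143
ρ = √|-0.857143| = √0.857143 = 0.9258
ρ < 1, so Jacobi converges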